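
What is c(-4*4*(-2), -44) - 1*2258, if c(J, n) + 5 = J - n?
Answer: -2187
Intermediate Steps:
c(J, n) = -5 + J - n (c(J, n) = -5 + (J - n) = -5 + J - n)
c(-4*4*(-2), -44) - 1*2258 = (-5 - 4*4*(-2) - 1*(-44)) - 1*2258 = (-5 - 16*(-2) + 44) - 2258 = (-5 + 32 + 44) - 2258 = 71 - 2258 = -2187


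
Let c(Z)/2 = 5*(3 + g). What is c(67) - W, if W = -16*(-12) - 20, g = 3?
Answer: -112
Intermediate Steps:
c(Z) = 60 (c(Z) = 2*(5*(3 + 3)) = 2*(5*6) = 2*30 = 60)
W = 172 (W = 192 - 20 = 172)
c(67) - W = 60 - 1*172 = 60 - 172 = -112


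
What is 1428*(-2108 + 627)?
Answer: -2114868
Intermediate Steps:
1428*(-2108 + 627) = 1428*(-1481) = -2114868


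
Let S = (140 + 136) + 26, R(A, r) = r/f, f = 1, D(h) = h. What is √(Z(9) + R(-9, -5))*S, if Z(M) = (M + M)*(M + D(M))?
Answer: 302*√319 ≈ 5393.9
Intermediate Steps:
R(A, r) = r (R(A, r) = r/1 = r*1 = r)
Z(M) = 4*M² (Z(M) = (M + M)*(M + M) = (2*M)*(2*M) = 4*M²)
S = 302 (S = 276 + 26 = 302)
√(Z(9) + R(-9, -5))*S = √(4*9² - 5)*302 = √(4*81 - 5)*302 = √(324 - 5)*302 = √319*302 = 302*√319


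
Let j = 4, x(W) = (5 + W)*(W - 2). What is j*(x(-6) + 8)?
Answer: 64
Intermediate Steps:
x(W) = (-2 + W)*(5 + W) (x(W) = (5 + W)*(-2 + W) = (-2 + W)*(5 + W))
j*(x(-6) + 8) = 4*((-10 + (-6)**2 + 3*(-6)) + 8) = 4*((-10 + 36 - 18) + 8) = 4*(8 + 8) = 4*16 = 64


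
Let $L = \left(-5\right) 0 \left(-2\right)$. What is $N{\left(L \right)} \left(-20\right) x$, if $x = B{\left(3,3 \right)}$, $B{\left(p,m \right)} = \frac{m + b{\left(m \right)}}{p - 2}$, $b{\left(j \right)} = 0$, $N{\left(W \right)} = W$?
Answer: $0$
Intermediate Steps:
$L = 0$ ($L = 0 \left(-2\right) = 0$)
$B{\left(p,m \right)} = \frac{m}{-2 + p}$ ($B{\left(p,m \right)} = \frac{m + 0}{p - 2} = \frac{m}{-2 + p}$)
$x = 3$ ($x = \frac{3}{-2 + 3} = \frac{3}{1} = 3 \cdot 1 = 3$)
$N{\left(L \right)} \left(-20\right) x = 0 \left(-20\right) 3 = 0 \cdot 3 = 0$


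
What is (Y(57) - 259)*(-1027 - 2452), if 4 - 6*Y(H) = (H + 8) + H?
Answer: 2908444/3 ≈ 9.6948e+5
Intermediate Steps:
Y(H) = -⅔ - H/3 (Y(H) = ⅔ - ((H + 8) + H)/6 = ⅔ - ((8 + H) + H)/6 = ⅔ - (8 + 2*H)/6 = ⅔ + (-4/3 - H/3) = -⅔ - H/3)
(Y(57) - 259)*(-1027 - 2452) = ((-⅔ - ⅓*57) - 259)*(-1027 - 2452) = ((-⅔ - 19) - 259)*(-3479) = (-59/3 - 259)*(-3479) = -836/3*(-3479) = 2908444/3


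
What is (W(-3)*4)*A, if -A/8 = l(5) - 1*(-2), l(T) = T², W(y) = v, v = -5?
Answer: 4320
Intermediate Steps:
W(y) = -5
A = -216 (A = -8*(5² - 1*(-2)) = -8*(25 + 2) = -8*27 = -216)
(W(-3)*4)*A = -5*4*(-216) = -20*(-216) = 4320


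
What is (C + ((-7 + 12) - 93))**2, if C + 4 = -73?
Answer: 27225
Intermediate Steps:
C = -77 (C = -4 - 73 = -77)
(C + ((-7 + 12) - 93))**2 = (-77 + ((-7 + 12) - 93))**2 = (-77 + (5 - 93))**2 = (-77 - 88)**2 = (-165)**2 = 27225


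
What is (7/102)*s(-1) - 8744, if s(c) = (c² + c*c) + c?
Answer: -891881/102 ≈ -8743.9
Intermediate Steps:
s(c) = c + 2*c² (s(c) = (c² + c²) + c = 2*c² + c = c + 2*c²)
(7/102)*s(-1) - 8744 = (7/102)*(-(1 + 2*(-1))) - 8744 = (7*(1/102))*(-(1 - 2)) - 8744 = 7*(-1*(-1))/102 - 8744 = (7/102)*1 - 8744 = 7/102 - 8744 = -891881/102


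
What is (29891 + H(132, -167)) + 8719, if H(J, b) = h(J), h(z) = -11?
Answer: 38599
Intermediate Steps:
H(J, b) = -11
(29891 + H(132, -167)) + 8719 = (29891 - 11) + 8719 = 29880 + 8719 = 38599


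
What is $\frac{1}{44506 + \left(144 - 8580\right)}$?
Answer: $\frac{1}{36070} \approx 2.7724 \cdot 10^{-5}$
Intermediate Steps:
$\frac{1}{44506 + \left(144 - 8580\right)} = \frac{1}{44506 - 8436} = \frac{1}{36070}$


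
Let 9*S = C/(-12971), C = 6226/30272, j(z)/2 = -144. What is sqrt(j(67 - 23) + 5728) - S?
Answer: 283/160632864 + 8*sqrt(85) ≈ 73.756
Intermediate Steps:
j(z) = -288 (j(z) = 2*(-144) = -288)
C = 283/1376 (C = 6226*(1/30272) = 283/1376 ≈ 0.20567)
S = -283/160632864 (S = ((283/1376)/(-12971))/9 = ((283/1376)*(-1/12971))/9 = (1/9)*(-283/17848096) = -283/160632864 ≈ -1.7618e-6)
sqrt(j(67 - 23) + 5728) - S = sqrt(-288 + 5728) - 1*(-283/160632864) = sqrt(5440) + 283/160632864 = 8*sqrt(85) + 283/160632864 = 283/160632864 + 8*sqrt(85)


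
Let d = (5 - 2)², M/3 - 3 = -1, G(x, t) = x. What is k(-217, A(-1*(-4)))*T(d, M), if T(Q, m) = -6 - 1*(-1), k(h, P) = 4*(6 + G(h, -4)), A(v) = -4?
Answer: 4220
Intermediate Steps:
M = 6 (M = 9 + 3*(-1) = 9 - 3 = 6)
k(h, P) = 24 + 4*h (k(h, P) = 4*(6 + h) = 24 + 4*h)
d = 9 (d = 3² = 9)
T(Q, m) = -5 (T(Q, m) = -6 + 1 = -5)
k(-217, A(-1*(-4)))*T(d, M) = (24 + 4*(-217))*(-5) = (24 - 868)*(-5) = -844*(-5) = 4220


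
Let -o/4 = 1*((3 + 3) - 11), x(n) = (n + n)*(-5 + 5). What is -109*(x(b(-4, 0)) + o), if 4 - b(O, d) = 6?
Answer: -2180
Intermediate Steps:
b(O, d) = -2 (b(O, d) = 4 - 1*6 = 4 - 6 = -2)
x(n) = 0 (x(n) = (2*n)*0 = 0)
o = 20 (o = -4*((3 + 3) - 11) = -4*(6 - 11) = -4*(-5) = 20)
-109*(x(b(-4, 0)) + o) = -109*(0 + 20) = -109*20 = -2180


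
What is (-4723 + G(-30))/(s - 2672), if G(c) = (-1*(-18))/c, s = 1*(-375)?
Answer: 23618/15235 ≈ 1.5502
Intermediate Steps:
s = -375
G(c) = 18/c
(-4723 + G(-30))/(s - 2672) = (-4723 + 18/(-30))/(-375 - 2672) = (-4723 + 18*(-1/30))/(-3047) = (-4723 - ⅗)*(-1/3047) = -23618/5*(-1/3047) = 23618/15235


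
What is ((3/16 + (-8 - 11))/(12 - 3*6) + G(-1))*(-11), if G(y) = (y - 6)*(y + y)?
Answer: -18095/96 ≈ -188.49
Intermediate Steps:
G(y) = 2*y*(-6 + y) (G(y) = (-6 + y)*(2*y) = 2*y*(-6 + y))
((3/16 + (-8 - 11))/(12 - 3*6) + G(-1))*(-11) = ((3/16 + (-8 - 11))/(12 - 3*6) + 2*(-1)*(-6 - 1))*(-11) = ((3*(1/16) - 19)/(12 - 18) + 2*(-1)*(-7))*(-11) = ((3/16 - 19)/(-6) + 14)*(-11) = (-301/16*(-1/6) + 14)*(-11) = (301/96 + 14)*(-11) = (1645/96)*(-11) = -18095/96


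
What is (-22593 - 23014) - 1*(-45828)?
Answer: 221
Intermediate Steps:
(-22593 - 23014) - 1*(-45828) = -45607 + 45828 = 221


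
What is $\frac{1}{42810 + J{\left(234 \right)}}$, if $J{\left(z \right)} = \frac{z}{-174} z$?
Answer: $\frac{29}{1232364} \approx 2.3532 \cdot 10^{-5}$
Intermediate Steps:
$J{\left(z \right)} = - \frac{z^{2}}{174}$ ($J{\left(z \right)} = z \left(- \frac{1}{174}\right) z = - \frac{z}{174} z = - \frac{z^{2}}{174}$)
$\frac{1}{42810 + J{\left(234 \right)}} = \frac{1}{42810 - \frac{234^{2}}{174}} = \frac{1}{42810 - \frac{9126}{29}} = \frac{1}{\frac{1232364}{29}} = \frac{29}{1232364}$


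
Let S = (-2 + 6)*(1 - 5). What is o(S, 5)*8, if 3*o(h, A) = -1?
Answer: -8/3 ≈ -2.6667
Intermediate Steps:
S = -16 (S = 4*(-4) = -16)
o(h, A) = -⅓ (o(h, A) = (⅓)*(-1) = -⅓)
o(S, 5)*8 = -⅓*8 = -8/3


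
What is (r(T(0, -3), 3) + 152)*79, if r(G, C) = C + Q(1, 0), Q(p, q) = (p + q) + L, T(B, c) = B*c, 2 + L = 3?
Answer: 12403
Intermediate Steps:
L = 1 (L = -2 + 3 = 1)
Q(p, q) = 1 + p + q (Q(p, q) = (p + q) + 1 = 1 + p + q)
r(G, C) = 2 + C (r(G, C) = C + (1 + 1 + 0) = C + 2 = 2 + C)
(r(T(0, -3), 3) + 152)*79 = ((2 + 3) + 152)*79 = (5 + 152)*79 = 157*79 = 12403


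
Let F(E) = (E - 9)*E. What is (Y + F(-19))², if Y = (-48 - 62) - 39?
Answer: 146689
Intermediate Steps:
F(E) = E*(-9 + E) (F(E) = (-9 + E)*E = E*(-9 + E))
Y = -149 (Y = -110 - 39 = -149)
(Y + F(-19))² = (-149 - 19*(-9 - 19))² = (-149 - 19*(-28))² = (-149 + 532)² = 383² = 146689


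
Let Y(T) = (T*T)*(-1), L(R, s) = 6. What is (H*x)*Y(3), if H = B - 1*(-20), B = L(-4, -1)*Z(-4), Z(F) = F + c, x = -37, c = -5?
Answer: -11322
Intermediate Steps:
Z(F) = -5 + F (Z(F) = F - 5 = -5 + F)
B = -54 (B = 6*(-5 - 4) = 6*(-9) = -54)
H = -34 (H = -54 - 1*(-20) = -54 + 20 = -34)
Y(T) = -T² (Y(T) = T²*(-1) = -T²)
(H*x)*Y(3) = (-34*(-37))*(-1*3²) = 1258*(-1*9) = 1258*(-9) = -11322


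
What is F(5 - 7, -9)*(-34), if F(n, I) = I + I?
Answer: 612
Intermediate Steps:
F(n, I) = 2*I
F(5 - 7, -9)*(-34) = (2*(-9))*(-34) = -18*(-34) = 612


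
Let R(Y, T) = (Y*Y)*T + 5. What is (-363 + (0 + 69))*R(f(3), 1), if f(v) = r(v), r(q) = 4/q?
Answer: -5978/3 ≈ -1992.7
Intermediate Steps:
f(v) = 4/v
R(Y, T) = 5 + T*Y² (R(Y, T) = Y²*T + 5 = T*Y² + 5 = 5 + T*Y²)
(-363 + (0 + 69))*R(f(3), 1) = (-363 + (0 + 69))*(5 + 1*(4/3)²) = (-363 + 69)*(5 + 1*(4*(⅓))²) = -294*(5 + 1*(4/3)²) = -294*(5 + 1*(16/9)) = -294*(5 + 16/9) = -294*61/9 = -5978/3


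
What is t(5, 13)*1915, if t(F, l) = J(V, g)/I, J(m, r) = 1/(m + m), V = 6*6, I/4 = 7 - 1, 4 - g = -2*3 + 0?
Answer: 1915/1728 ≈ 1.1082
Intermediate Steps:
g = 10 (g = 4 - (-2*3 + 0) = 4 - (-6 + 0) = 4 - 1*(-6) = 4 + 6 = 10)
I = 24 (I = 4*(7 - 1) = 4*6 = 24)
V = 36
J(m, r) = 1/(2*m)
t(F, l) = 1/1728 (t(F, l) = ((½)/36)/24 = ((½)*(1/36))*(1/24) = (1/72)*(1/24) = 1/1728)
t(5, 13)*1915 = (1/1728)*1915 = 1915/1728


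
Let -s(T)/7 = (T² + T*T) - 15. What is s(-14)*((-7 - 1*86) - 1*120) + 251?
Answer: 562358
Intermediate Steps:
s(T) = 105 - 14*T² (s(T) = -7*((T² + T*T) - 15) = -7*((T² + T²) - 15) = -7*(2*T² - 15) = -7*(-15 + 2*T²) = 105 - 14*T²)
s(-14)*((-7 - 1*86) - 1*120) + 251 = (105 - 14*(-14)²)*((-7 - 1*86) - 1*120) + 251 = (105 - 14*196)*((-7 - 86) - 120) + 251 = (105 - 2744)*(-93 - 120) + 251 = -2639*(-213) + 251 = 562107 + 251 = 562358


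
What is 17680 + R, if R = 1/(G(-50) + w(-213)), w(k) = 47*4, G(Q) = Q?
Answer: 2439841/138 ≈ 17680.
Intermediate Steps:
w(k) = 188
R = 1/138 (R = 1/(-50 + 188) = 1/138 ≈ 0.0072464)
17680 + R = 17680 + 1/138 = 2439841/138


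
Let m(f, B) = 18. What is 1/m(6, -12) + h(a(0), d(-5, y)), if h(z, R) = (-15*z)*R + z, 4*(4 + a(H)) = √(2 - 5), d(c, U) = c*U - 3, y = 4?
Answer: -24911/18 + 173*I*√3/2 ≈ -1383.9 + 149.82*I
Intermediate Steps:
d(c, U) = -3 + U*c (d(c, U) = U*c - 3 = -3 + U*c)
a(H) = -4 + I*√3/4 (a(H) = -4 + √(2 - 5)/4 = -4 + √(-3)/4 = -4 + (I*√3)/4 = -4 + I*√3/4)
h(z, R) = z - 15*R*z (h(z, R) = -15*R*z + z = z - 15*R*z)
1/m(6, -12) + h(a(0), d(-5, y)) = 1/18 + (-4 + I*√3/4)*(1 - 15*(-3 + 4*(-5))) = 1/18 + (-4 + I*√3/4)*(1 - 15*(-3 - 20)) = 1/18 + (-4 + I*√3/4)*(1 - 15*(-23)) = 1/18 + (-4 + I*√3/4)*(1 + 345) = 1/18 + (-4 + I*√3/4)*346 = 1/18 + (-1384 + 173*I*√3/2) = -24911/18 + 173*I*√3/2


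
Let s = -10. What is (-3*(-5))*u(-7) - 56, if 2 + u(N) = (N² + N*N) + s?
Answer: 1234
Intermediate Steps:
u(N) = -12 + 2*N² (u(N) = -2 + ((N² + N*N) - 10) = -2 + ((N² + N²) - 10) = -2 + (2*N² - 10) = -2 + (-10 + 2*N²) = -12 + 2*N²)
(-3*(-5))*u(-7) - 56 = (-3*(-5))*(-12 + 2*(-7)²) - 56 = 15*(-12 + 2*49) - 56 = 15*(-12 + 98) - 56 = 15*86 - 56 = 1290 - 56 = 1234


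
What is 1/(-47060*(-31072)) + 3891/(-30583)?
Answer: -5689608182537/44719940370560 ≈ -0.12723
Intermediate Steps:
1/(-47060*(-31072)) + 3891/(-30583) = -1/47060*(-1/31072) + 3891*(-1/30583) = 1/1462248320 - 3891/30583 = -5689608182537/44719940370560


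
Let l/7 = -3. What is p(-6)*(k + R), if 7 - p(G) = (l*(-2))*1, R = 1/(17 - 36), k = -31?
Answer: 20650/19 ≈ 1086.8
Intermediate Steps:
l = -21 (l = 7*(-3) = -21)
R = -1/19 (R = 1/(-19) = -1/19 ≈ -0.052632)
p(G) = -35 (p(G) = 7 - (-21*(-2)) = 7 - 42 = -35)
p(-6)*(k + R) = -35*(-31 - 1/19) = -35*(-590/19) = 20650/19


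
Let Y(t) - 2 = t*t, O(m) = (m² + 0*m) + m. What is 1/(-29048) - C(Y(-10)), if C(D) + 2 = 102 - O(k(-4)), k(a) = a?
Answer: -2556225/29048 ≈ -88.000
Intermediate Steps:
O(m) = m + m² (O(m) = (m² + 0) + m = m² + m = m + m²)
Y(t) = 2 + t² (Y(t) = 2 + t*t = 2 + t²)
C(D) = 88 (C(D) = -2 + (102 - (-4)*(1 - 4)) = -2 + (102 - (-4)*(-3)) = -2 + (102 - 1*12) = -2 + (102 - 12) = -2 + 90 = 88)
1/(-29048) - C(Y(-10)) = 1/(-29048) - 1*88 = -1/29048 - 88 = -2556225/29048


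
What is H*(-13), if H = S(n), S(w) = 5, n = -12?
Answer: -65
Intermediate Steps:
H = 5
H*(-13) = 5*(-13) = -65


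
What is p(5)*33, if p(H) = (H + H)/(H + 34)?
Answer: 110/13 ≈ 8.4615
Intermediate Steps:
p(H) = 2*H/(34 + H) (p(H) = (2*H)/(34 + H) = 2*H/(34 + H))
p(5)*33 = (2*5/(34 + 5))*33 = (2*5/39)*33 = (2*5*(1/39))*33 = (10/39)*33 = 110/13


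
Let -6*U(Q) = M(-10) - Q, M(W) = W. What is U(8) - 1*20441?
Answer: -20438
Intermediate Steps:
U(Q) = 5/3 + Q/6 (U(Q) = -(-10 - Q)/6 = 5/3 + Q/6)
U(8) - 1*20441 = (5/3 + (1/6)*8) - 1*20441 = (5/3 + 4/3) - 20441 = 3 - 20441 = -20438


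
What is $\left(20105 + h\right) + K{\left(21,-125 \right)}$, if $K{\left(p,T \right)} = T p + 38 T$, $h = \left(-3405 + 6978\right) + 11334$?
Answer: $27637$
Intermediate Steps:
$h = 14907$ ($h = 3573 + 11334 = 14907$)
$K{\left(p,T \right)} = 38 T + T p$
$\left(20105 + h\right) + K{\left(21,-125 \right)} = \left(20105 + 14907\right) - 125 \left(38 + 21\right) = 35012 - 7375 = 27637$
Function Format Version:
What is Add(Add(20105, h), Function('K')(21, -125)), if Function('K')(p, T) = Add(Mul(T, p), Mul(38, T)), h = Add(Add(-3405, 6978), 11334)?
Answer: 27637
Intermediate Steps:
h = 14907 (h = Add(3573, 11334) = 14907)
Function('K')(p, T) = Add(Mul(38, T), Mul(T, p))
Add(Add(20105, h), Function('K')(21, -125)) = Add(Add(20105, 14907), Mul(-125, Add(38, 21))) = Add(35012, Mul(-125, 59)) = Add(35012, -7375) = 27637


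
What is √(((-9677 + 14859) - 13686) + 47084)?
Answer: 2*√9645 ≈ 196.42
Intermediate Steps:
√(((-9677 + 14859) - 13686) + 47084) = √((5182 - 13686) + 47084) = √(-8504 + 47084) = √38580 = 2*√9645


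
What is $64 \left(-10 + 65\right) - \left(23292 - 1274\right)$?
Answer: $-18498$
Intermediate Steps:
$64 \left(-10 + 65\right) - \left(23292 - 1274\right) = 64 \cdot 55 - 22018 = 3520 + \left(-23292 + 1274\right) = 3520 - 22018 = -18498$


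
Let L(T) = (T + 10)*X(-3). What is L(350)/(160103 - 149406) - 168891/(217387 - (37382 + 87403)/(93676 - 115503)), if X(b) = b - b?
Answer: -3686383857/4745030834 ≈ -0.77689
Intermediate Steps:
X(b) = 0
L(T) = 0 (L(T) = (T + 10)*0 = (10 + T)*0 = 0)
L(350)/(160103 - 149406) - 168891/(217387 - (37382 + 87403)/(93676 - 115503)) = 0/(160103 - 149406) - 168891/(217387 - (37382 + 87403)/(93676 - 115503)) = 0/10697 - 168891/(217387 - 124785/(-21827)) = 0*(1/10697) - 168891/(217387 - 124785*(-1)/21827) = 0 - 168891/(217387 - 1*(-124785/21827)) = 0 - 168891/(217387 + 124785/21827) = 0 - 168891/4745030834/21827 = 0 - 168891*21827/4745030834 = 0 - 3686383857/4745030834 = -3686383857/4745030834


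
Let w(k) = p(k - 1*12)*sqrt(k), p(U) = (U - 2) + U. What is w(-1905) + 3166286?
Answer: 3166286 - 3836*I*sqrt(1905) ≈ 3.1663e+6 - 1.6743e+5*I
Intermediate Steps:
p(U) = -2 + 2*U (p(U) = (-2 + U) + U = -2 + 2*U)
w(k) = sqrt(k)*(-26 + 2*k) (w(k) = (-2 + 2*(k - 1*12))*sqrt(k) = (-2 + 2*(k - 12))*sqrt(k) = (-2 + 2*(-12 + k))*sqrt(k) = (-2 + (-24 + 2*k))*sqrt(k) = (-26 + 2*k)*sqrt(k) = sqrt(k)*(-26 + 2*k))
w(-1905) + 3166286 = 2*sqrt(-1905)*(-13 - 1905) + 3166286 = 2*(I*sqrt(1905))*(-1918) + 3166286 = -3836*I*sqrt(1905) + 3166286 = 3166286 - 3836*I*sqrt(1905)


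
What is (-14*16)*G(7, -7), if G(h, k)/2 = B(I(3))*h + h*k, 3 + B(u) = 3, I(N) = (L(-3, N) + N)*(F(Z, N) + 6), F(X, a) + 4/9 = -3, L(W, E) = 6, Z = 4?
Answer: 21952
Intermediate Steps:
F(X, a) = -31/9 (F(X, a) = -4/9 - 3 = -31/9)
I(N) = 46/3 + 23*N/9 (I(N) = (6 + N)*(-31/9 + 6) = (6 + N)*(23/9) = 46/3 + 23*N/9)
B(u) = 0 (B(u) = -3 + 3 = 0)
G(h, k) = 2*h*k (G(h, k) = 2*(0*h + h*k) = 2*(0 + h*k) = 2*(h*k) = 2*h*k)
(-14*16)*G(7, -7) = (-14*16)*(2*7*(-7)) = -224*(-98) = 21952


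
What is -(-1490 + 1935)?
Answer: -445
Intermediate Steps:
-(-1490 + 1935) = -1*445 = -445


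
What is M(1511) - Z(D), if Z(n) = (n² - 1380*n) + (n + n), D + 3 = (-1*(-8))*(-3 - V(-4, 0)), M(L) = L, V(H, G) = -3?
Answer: -2632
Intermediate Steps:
D = -3 (D = -3 + (-1*(-8))*(-3 - 1*(-3)) = -3 + 8*(-3 + 3) = -3 + 8*0 = -3 + 0 = -3)
Z(n) = n² - 1378*n (Z(n) = (n² - 1380*n) + 2*n = n² - 1378*n)
M(1511) - Z(D) = 1511 - (-3)*(-1378 - 3) = 1511 - (-3)*(-1381) = 1511 - 1*4143 = 1511 - 4143 = -2632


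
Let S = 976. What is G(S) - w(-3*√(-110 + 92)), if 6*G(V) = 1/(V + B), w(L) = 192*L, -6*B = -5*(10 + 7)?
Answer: 1/5941 + 1728*I*√2 ≈ 0.00016832 + 2443.8*I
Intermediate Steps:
B = 85/6 (B = -(-5)*(10 + 7)/6 = -(-5)*17/6 = -⅙*(-85) = 85/6 ≈ 14.167)
G(V) = 1/(6*(85/6 + V)) (G(V) = 1/(6*(V + 85/6)) = 1/(6*(85/6 + V)))
G(S) - w(-3*√(-110 + 92)) = 1/(85 + 6*976) - 192*(-3*√(-110 + 92)) = 1/(85 + 5856) - 192*(-9*I*√2) = 1/5941 - 192*(-9*I*√2) = 1/5941 - (-1728)*I*√2 = 1/5941 + 1728*I*√2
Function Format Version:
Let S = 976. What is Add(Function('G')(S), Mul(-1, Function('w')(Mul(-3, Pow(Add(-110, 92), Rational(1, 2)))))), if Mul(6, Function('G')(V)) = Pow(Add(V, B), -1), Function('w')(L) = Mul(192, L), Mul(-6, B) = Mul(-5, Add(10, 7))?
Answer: Add(Rational(1, 5941), Mul(1728, I, Pow(2, Rational(1, 2)))) ≈ Add(0.00016832, Mul(2443.8, I))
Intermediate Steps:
B = Rational(85, 6) (B = Mul(Rational(-1, 6), Mul(-5, Add(10, 7))) = Mul(Rational(-1, 6), Mul(-5, 17)) = Mul(Rational(-1, 6), -85) = Rational(85, 6) ≈ 14.167)
Function('G')(V) = Mul(Rational(1, 6), Pow(Add(Rational(85, 6), V), -1)) (Function('G')(V) = Mul(Rational(1, 6), Pow(Add(V, Rational(85, 6)), -1)) = Mul(Rational(1, 6), Pow(Add(Rational(85, 6), V), -1)))
Add(Function('G')(S), Mul(-1, Function('w')(Mul(-3, Pow(Add(-110, 92), Rational(1, 2)))))) = Add(Pow(Add(85, Mul(6, 976)), -1), Mul(-1, Mul(192, Mul(-3, Pow(Add(-110, 92), Rational(1, 2)))))) = Add(Pow(Add(85, 5856), -1), Mul(-1, Mul(192, Mul(-3, Pow(-18, Rational(1, 2)))))) = Add(Pow(5941, -1), Mul(-1, Mul(192, Mul(-3, Mul(3, I, Pow(2, Rational(1, 2))))))) = Add(Rational(1, 5941), Mul(-1, Mul(192, Mul(-9, I, Pow(2, Rational(1, 2)))))) = Add(Rational(1, 5941), Mul(-1, Mul(-1728, I, Pow(2, Rational(1, 2))))) = Add(Rational(1, 5941), Mul(1728, I, Pow(2, Rational(1, 2))))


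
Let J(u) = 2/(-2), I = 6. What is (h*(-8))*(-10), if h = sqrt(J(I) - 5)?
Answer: 80*I*sqrt(6) ≈ 195.96*I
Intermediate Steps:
J(u) = -1 (J(u) = 2*(-1/2) = -1)
h = I*sqrt(6) (h = sqrt(-1 - 5) = sqrt(-6) = I*sqrt(6) ≈ 2.4495*I)
(h*(-8))*(-10) = ((I*sqrt(6))*(-8))*(-10) = -8*I*sqrt(6)*(-10) = 80*I*sqrt(6)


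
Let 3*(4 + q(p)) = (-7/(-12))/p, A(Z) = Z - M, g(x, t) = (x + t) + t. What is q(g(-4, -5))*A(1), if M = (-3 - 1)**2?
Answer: 1445/24 ≈ 60.208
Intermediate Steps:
g(x, t) = x + 2*t (g(x, t) = (t + x) + t = x + 2*t)
M = 16 (M = (-4)**2 = 16)
A(Z) = -16 + Z (A(Z) = Z - 1*16 = Z - 16 = -16 + Z)
q(p) = -4 + 7/(36*p) (q(p) = -4 + ((-7/(-12))/p)/3 = -4 + ((-7*(-1/12))/p)/3 = -4 + (7/(12*p))/3 = -4 + 7/(36*p))
q(g(-4, -5))*A(1) = (-4 + 7/(36*(-4 + 2*(-5))))*(-16 + 1) = (-4 + 7/(36*(-4 - 10)))*(-15) = (-4 + (7/36)/(-14))*(-15) = (-4 + (7/36)*(-1/14))*(-15) = (-4 - 1/72)*(-15) = -289/72*(-15) = 1445/24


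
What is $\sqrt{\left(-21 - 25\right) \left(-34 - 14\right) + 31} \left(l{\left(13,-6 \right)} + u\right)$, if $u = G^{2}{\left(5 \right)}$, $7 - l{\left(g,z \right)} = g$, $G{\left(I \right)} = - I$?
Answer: $19 \sqrt{2239} \approx 899.04$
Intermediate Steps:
$l{\left(g,z \right)} = 7 - g$
$u = 25$ ($u = \left(\left(-1\right) 5\right)^{2} = \left(-5\right)^{2} = 25$)
$\sqrt{\left(-21 - 25\right) \left(-34 - 14\right) + 31} \left(l{\left(13,-6 \right)} + u\right) = \sqrt{\left(-21 - 25\right) \left(-34 - 14\right) + 31} \left(\left(7 - 13\right) + 25\right) = \sqrt{\left(-46\right) \left(-48\right) + 31} \left(\left(7 - 13\right) + 25\right) = \sqrt{2208 + 31} \left(-6 + 25\right) = \sqrt{2239} \cdot 19 = 19 \sqrt{2239}$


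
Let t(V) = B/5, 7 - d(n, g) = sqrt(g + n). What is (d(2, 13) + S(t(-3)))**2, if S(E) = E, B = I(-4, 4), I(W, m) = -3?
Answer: 1399/25 - 64*sqrt(15)/5 ≈ 6.3858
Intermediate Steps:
B = -3
d(n, g) = 7 - sqrt(g + n)
t(V) = -3/5
(d(2, 13) + S(t(-3)))**2 = ((7 - sqrt(13 + 2)) - 3/5)**2 = ((7 - sqrt(15)) - 3/5)**2 = (32/5 - sqrt(15))**2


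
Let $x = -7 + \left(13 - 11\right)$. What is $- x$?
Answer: $5$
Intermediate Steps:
$x = -5$ ($x = -7 + 2 = -5$)
$- x = \left(-1\right) \left(-5\right) = 5$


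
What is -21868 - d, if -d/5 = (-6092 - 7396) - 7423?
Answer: -126423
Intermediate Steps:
d = 104555 (d = -5*((-6092 - 7396) - 7423) = -5*(-13488 - 7423) = -5*(-20911) = 104555)
-21868 - d = -21868 - 1*104555 = -21868 - 104555 = -126423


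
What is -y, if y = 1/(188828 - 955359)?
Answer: 1/766531 ≈ 1.3046e-6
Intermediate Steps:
y = -1/766531 (y = 1/(-766531) = -1/766531 ≈ -1.3046e-6)
-y = -1*(-1/766531) = 1/766531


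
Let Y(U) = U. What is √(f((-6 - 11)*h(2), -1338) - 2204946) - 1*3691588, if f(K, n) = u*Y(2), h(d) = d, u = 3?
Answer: -3691588 + 2*I*√551235 ≈ -3.6916e+6 + 1484.9*I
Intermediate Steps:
f(K, n) = 6 (f(K, n) = 3*2 = 6)
√(f((-6 - 11)*h(2), -1338) - 2204946) - 1*3691588 = √(6 - 2204946) - 1*3691588 = √(-2204940) - 3691588 = 2*I*√551235 - 3691588 = -3691588 + 2*I*√551235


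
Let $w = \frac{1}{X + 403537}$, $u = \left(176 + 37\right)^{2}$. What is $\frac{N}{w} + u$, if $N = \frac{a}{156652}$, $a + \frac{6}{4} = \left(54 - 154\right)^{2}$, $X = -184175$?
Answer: $\frac{9300435545}{156652} \approx 59370.0$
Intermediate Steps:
$a = \frac{19997}{2}$ ($a = - \frac{3}{2} + \left(54 - 154\right)^{2} = - \frac{3}{2} + \left(-100\right)^{2} = - \frac{3}{2} + 10000 = \frac{19997}{2} \approx 9998.5$)
$u = 45369$ ($u = 213^{2} = 45369$)
$N = \frac{19997}{313304}$ ($N = \frac{19997}{2 \cdot 156652} = \frac{19997}{2} \cdot \frac{1}{156652} = \frac{19997}{313304} \approx 0.063826$)
$w = \frac{1}{219362}$ ($w = \frac{1}{-184175 + 403537} = \frac{1}{219362} \approx 4.5587 \cdot 10^{-6}$)
$\frac{N}{w} + u = \frac{19997 \frac{1}{\frac{1}{219362}}}{313304} + 45369 = \frac{19997}{313304} \cdot 219362 + 45369 = \frac{2193290957}{156652} + 45369 = \frac{9300435545}{156652}$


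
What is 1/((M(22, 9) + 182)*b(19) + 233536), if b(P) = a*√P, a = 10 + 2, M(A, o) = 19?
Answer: 14596/3401782885 - 603*√19/13607131540 ≈ 4.0975e-6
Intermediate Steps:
a = 12
b(P) = 12*√P
1/((M(22, 9) + 182)*b(19) + 233536) = 1/((19 + 182)*(12*√19) + 233536) = 1/(201*(12*√19) + 233536) = 1/(2412*√19 + 233536) = 1/(233536 + 2412*√19)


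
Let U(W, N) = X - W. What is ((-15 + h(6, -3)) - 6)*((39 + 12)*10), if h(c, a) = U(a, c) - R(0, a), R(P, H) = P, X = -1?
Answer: -9690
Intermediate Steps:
U(W, N) = -1 - W
h(c, a) = -1 - a (h(c, a) = (-1 - a) - 1*0 = (-1 - a) + 0 = -1 - a)
((-15 + h(6, -3)) - 6)*((39 + 12)*10) = ((-15 + (-1 - 1*(-3))) - 6)*((39 + 12)*10) = ((-15 + (-1 + 3)) - 6)*(51*10) = ((-15 + 2) - 6)*510 = (-13 - 6)*510 = -19*510 = -9690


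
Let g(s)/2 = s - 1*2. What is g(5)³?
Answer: 216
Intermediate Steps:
g(s) = -4 + 2*s (g(s) = 2*(s - 1*2) = 2*(s - 2) = 2*(-2 + s) = -4 + 2*s)
g(5)³ = (-4 + 2*5)³ = (-4 + 10)³ = 6³ = 216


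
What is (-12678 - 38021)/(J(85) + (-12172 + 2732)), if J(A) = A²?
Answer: 50699/2215 ≈ 22.889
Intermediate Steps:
(-12678 - 38021)/(J(85) + (-12172 + 2732)) = (-12678 - 38021)/(85² + (-12172 + 2732)) = -50699/(7225 - 9440) = -50699/(-2215) = -50699*(-1/2215) = 50699/2215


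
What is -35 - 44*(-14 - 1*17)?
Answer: 1329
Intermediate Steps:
-35 - 44*(-14 - 1*17) = -35 - 44*(-14 - 17) = -35 - 44*(-31) = -35 + 1364 = 1329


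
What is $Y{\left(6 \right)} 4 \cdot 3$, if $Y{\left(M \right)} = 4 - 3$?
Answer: $12$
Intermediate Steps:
$Y{\left(M \right)} = 1$
$Y{\left(6 \right)} 4 \cdot 3 = 1 \cdot 4 \cdot 3 = 4 \cdot 3 = 12$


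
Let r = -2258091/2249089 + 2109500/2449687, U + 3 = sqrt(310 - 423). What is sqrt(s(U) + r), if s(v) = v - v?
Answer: I*sqrt(4336924564301083257293431)/5509564085143 ≈ 0.37798*I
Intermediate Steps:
U = -3 + I*sqrt(113) (U = -3 + sqrt(310 - 423) = -3 + sqrt(-113) = -3 + I*sqrt(113) ≈ -3.0 + 10.63*I)
s(v) = 0
r = -787162922017/5509564085143 (r = -2258091*1/2249089 + 2109500*(1/2449687) = -2258091/2249089 + 2109500/2449687 = -787162922017/5509564085143 ≈ -0.14287)
sqrt(s(U) + r) = sqrt(0 - 787162922017/5509564085143) = sqrt(-787162922017/5509564085143) = I*sqrt(4336924564301083257293431)/5509564085143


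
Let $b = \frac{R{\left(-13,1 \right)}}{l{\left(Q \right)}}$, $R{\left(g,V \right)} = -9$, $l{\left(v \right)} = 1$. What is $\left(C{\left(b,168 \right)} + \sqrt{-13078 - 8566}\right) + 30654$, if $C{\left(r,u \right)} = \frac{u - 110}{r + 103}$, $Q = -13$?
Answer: $\frac{1440767}{47} + 2 i \sqrt{5411} \approx 30655.0 + 147.12 i$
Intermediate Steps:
$b = -9$ ($b = - \frac{9}{1} = \left(-9\right) 1 = -9$)
$C{\left(r,u \right)} = \frac{-110 + u}{103 + r}$
$\left(C{\left(b,168 \right)} + \sqrt{-13078 - 8566}\right) + 30654 = \left(\frac{-110 + 168}{103 - 9} + \sqrt{-13078 - 8566}\right) + 30654 = \left(\frac{1}{94} \cdot 58 + \sqrt{-21644}\right) + 30654 = \left(\frac{1}{94} \cdot 58 + 2 i \sqrt{5411}\right) + 30654 = \left(\frac{29}{47} + 2 i \sqrt{5411}\right) + 30654 = \frac{1440767}{47} + 2 i \sqrt{5411}$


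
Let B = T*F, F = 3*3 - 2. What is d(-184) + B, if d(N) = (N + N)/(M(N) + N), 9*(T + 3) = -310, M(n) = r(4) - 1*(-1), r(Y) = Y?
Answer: -418949/1611 ≈ -260.06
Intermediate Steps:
M(n) = 5 (M(n) = 4 - 1*(-1) = 4 + 1 = 5)
T = -337/9 (T = -3 + (⅑)*(-310) = -3 - 310/9 = -337/9 ≈ -37.444)
d(N) = 2*N/(5 + N) (d(N) = (N + N)/(5 + N) = (2*N)/(5 + N) = 2*N/(5 + N))
F = 7 (F = 9 - 2 = 7)
B = -2359/9 (B = -337/9*7 = -2359/9 ≈ -262.11)
d(-184) + B = 2*(-184)/(5 - 184) - 2359/9 = 2*(-184)/(-179) - 2359/9 = 2*(-184)*(-1/179) - 2359/9 = 368/179 - 2359/9 = -418949/1611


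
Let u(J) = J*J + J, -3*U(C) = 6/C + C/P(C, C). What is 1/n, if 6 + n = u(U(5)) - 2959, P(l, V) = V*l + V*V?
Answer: -900/2668721 ≈ -0.00033724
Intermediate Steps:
P(l, V) = V**2 + V*l (P(l, V) = V*l + V**2 = V**2 + V*l)
U(C) = -13/(6*C) (U(C) = -(6/C + C/((C*(C + C))))/3 = -(6/C + C/((C*(2*C))))/3 = -(6/C + C/((2*C**2)))/3 = -(6/C + C*(1/(2*C**2)))/3 = -(6/C + 1/(2*C))/3 = -13/(6*C))
u(J) = J + J**2 (u(J) = J**2 + J = J + J**2)
n = -2668721/900 (n = -6 + ((-13/6/5)*(1 - 13/6/5) - 2959) = -6 + ((-13/6*1/5)*(1 - 13/6*1/5) - 2959) = -6 + (-13*(1 - 13/30)/30 - 2959) = -6 + (-13/30*17/30 - 2959) = -6 + (-221/900 - 2959) = -6 - 2663321/900 = -2668721/900 ≈ -2965.2)
1/n = 1/(-2668721/900) = -900/2668721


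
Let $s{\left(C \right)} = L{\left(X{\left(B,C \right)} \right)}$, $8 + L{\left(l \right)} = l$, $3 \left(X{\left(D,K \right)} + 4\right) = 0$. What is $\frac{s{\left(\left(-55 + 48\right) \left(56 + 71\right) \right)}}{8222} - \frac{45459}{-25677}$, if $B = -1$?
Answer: $\frac{20747543}{11728683} \approx 1.769$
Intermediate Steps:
$X{\left(D,K \right)} = -4$ ($X{\left(D,K \right)} = -4 + \frac{1}{3} \cdot 0 = -4 + 0 = -4$)
$L{\left(l \right)} = -8 + l$
$s{\left(C \right)} = -12$ ($s{\left(C \right)} = -8 - 4 = -12$)
$\frac{s{\left(\left(-55 + 48\right) \left(56 + 71\right) \right)}}{8222} - \frac{45459}{-25677} = - \frac{12}{8222} - \frac{45459}{-25677} = \left(-12\right) \frac{1}{8222} - - \frac{5051}{2853} = - \frac{6}{4111} + \frac{5051}{2853} = \frac{20747543}{11728683}$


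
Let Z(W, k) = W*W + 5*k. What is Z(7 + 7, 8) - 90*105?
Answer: -9214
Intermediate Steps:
Z(W, k) = W² + 5*k
Z(7 + 7, 8) - 90*105 = ((7 + 7)² + 5*8) - 90*105 = (14² + 40) - 9450 = (196 + 40) - 9450 = 236 - 9450 = -9214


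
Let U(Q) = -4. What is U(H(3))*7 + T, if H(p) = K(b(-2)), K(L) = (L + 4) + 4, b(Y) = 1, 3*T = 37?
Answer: -47/3 ≈ -15.667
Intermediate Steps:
T = 37/3 (T = (⅓)*37 = 37/3 ≈ 12.333)
K(L) = 8 + L (K(L) = (4 + L) + 4 = 8 + L)
H(p) = 9 (H(p) = 8 + 1 = 9)
U(H(3))*7 + T = -4*7 + 37/3 = -28 + 37/3 = -47/3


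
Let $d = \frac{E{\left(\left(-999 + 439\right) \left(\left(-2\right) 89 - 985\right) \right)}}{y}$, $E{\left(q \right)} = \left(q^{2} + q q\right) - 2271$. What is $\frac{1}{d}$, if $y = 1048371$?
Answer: $\frac{1048371}{848331274529} \approx 1.2358 \cdot 10^{-6}$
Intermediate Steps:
$E{\left(q \right)} = -2271 + 2 q^{2}$ ($E{\left(q \right)} = \left(q^{2} + q^{2}\right) - 2271 = 2 q^{2} - 2271 = -2271 + 2 q^{2}$)
$d = \frac{848331274529}{1048371}$ ($d = \frac{-2271 + 2 \left(\left(-999 + 439\right) \left(\left(-2\right) 89 - 985\right)\right)^{2}}{1048371} = \left(-2271 + 2 \left(- 560 \left(-178 - 985\right)\right)^{2}\right) \frac{1}{1048371} = \left(-2271 + 2 \left(\left(-560\right) \left(-1163\right)\right)^{2}\right) \frac{1}{1048371} = \left(-2271 + 2 \cdot 651280^{2}\right) \frac{1}{1048371} = \left(-2271 + 2 \cdot 424165638400\right) \frac{1}{1048371} = \left(-2271 + 848331276800\right) \frac{1}{1048371} = 848331274529 \cdot \frac{1}{1048371} = \frac{848331274529}{1048371} \approx 8.0919 \cdot 10^{5}$)
$\frac{1}{d} = \frac{1}{\frac{848331274529}{1048371}} = \frac{1048371}{848331274529}$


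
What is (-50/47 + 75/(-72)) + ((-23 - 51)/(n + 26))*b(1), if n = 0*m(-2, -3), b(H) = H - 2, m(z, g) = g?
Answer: 10861/14664 ≈ 0.74066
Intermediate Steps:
b(H) = -2 + H
n = 0 (n = 0*(-3) = 0)
(-50/47 + 75/(-72)) + ((-23 - 51)/(n + 26))*b(1) = (-50/47 + 75/(-72)) + ((-23 - 51)/(0 + 26))*(-2 + 1) = (-50*1/47 + 75*(-1/72)) - 74/26*(-1) = (-50/47 - 25/24) - 74*1/26*(-1) = -2375/1128 - 37/13*(-1) = -2375/1128 + 37/13 = 10861/14664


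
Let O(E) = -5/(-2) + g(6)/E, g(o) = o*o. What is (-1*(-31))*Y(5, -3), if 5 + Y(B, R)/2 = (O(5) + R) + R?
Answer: -403/5 ≈ -80.600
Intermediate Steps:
g(o) = o²
O(E) = 5/2 + 36/E (O(E) = -5/(-2) + 6²/E = -5*(-½) + 36/E = 5/2 + 36/E)
Y(B, R) = 47/5 + 4*R (Y(B, R) = -10 + 2*(((5/2 + 36/5) + R) + R) = -10 + 2*((97/10 + R) + R) = -10 + 2*(97/10 + 2*R) = -10 + (97/5 + 4*R) = 47/5 + 4*R)
(-1*(-31))*Y(5, -3) = (-1*(-31))*(47/5 + 4*(-3)) = 31*(47/5 - 12) = 31*(-13/5) = -403/5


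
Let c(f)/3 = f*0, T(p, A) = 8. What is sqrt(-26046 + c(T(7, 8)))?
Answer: 3*I*sqrt(2894) ≈ 161.39*I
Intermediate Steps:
c(f) = 0 (c(f) = 3*(f*0) = 3*0 = 0)
sqrt(-26046 + c(T(7, 8))) = sqrt(-26046 + 0) = sqrt(-26046) = 3*I*sqrt(2894)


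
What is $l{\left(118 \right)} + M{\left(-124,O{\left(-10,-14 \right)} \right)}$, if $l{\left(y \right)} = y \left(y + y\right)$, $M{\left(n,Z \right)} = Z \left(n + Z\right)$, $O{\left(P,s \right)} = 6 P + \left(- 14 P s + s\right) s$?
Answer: $757044200$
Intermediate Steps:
$O{\left(P,s \right)} = 6 P + s \left(s - 14 P s\right)$ ($O{\left(P,s \right)} = 6 P + \left(- 14 P s + s\right) s = 6 P + \left(s - 14 P s\right) s = 6 P + s \left(s - 14 P s\right)$)
$M{\left(n,Z \right)} = Z \left(Z + n\right)$
$l{\left(y \right)} = 2 y^{2}$ ($l{\left(y \right)} = y 2 y = 2 y^{2}$)
$l{\left(118 \right)} + M{\left(-124,O{\left(-10,-14 \right)} \right)} = 2 \cdot 118^{2} + \left(\left(-14\right)^{2} + 6 \left(-10\right) - - 140 \left(-14\right)^{2}\right) \left(\left(\left(-14\right)^{2} + 6 \left(-10\right) - - 140 \left(-14\right)^{2}\right) - 124\right) = 2 \cdot 13924 + \left(196 - 60 - \left(-140\right) 196\right) \left(\left(196 - 60 - \left(-140\right) 196\right) - 124\right) = 27848 + \left(196 - 60 + 27440\right) \left(\left(196 - 60 + 27440\right) - 124\right) = 27848 + 27576 \left(27576 - 124\right) = 27848 + 27576 \cdot 27452 = 27848 + 757016352 = 757044200$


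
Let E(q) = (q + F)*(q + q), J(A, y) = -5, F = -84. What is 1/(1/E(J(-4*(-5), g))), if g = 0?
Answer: 890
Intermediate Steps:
E(q) = 2*q*(-84 + q) (E(q) = (q - 84)*(q + q) = (-84 + q)*(2*q) = 2*q*(-84 + q))
1/(1/E(J(-4*(-5), g))) = 1/(1/(2*(-5)*(-84 - 5))) = 1/(1/(2*(-5)*(-89))) = 1/(1/890) = 890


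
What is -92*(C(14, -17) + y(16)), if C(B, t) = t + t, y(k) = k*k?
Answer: -20424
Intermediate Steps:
y(k) = k**2
C(B, t) = 2*t
-92*(C(14, -17) + y(16)) = -92*(2*(-17) + 16**2) = -92*(-34 + 256) = -92*222 = -20424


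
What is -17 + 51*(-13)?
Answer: -680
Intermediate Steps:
-17 + 51*(-13) = -17 - 663 = -680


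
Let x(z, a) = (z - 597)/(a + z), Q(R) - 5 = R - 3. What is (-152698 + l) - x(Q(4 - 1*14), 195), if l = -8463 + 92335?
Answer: -1169987/17 ≈ -68823.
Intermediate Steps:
Q(R) = 2 + R (Q(R) = 5 + (R - 3) = 5 + (-3 + R) = 2 + R)
x(z, a) = (-597 + z)/(a + z)
l = 83872
(-152698 + l) - x(Q(4 - 1*14), 195) = (-152698 + 83872) - (-597 + (2 + (4 - 1*14)))/(195 + (2 + (4 - 1*14))) = -68826 - (-597 + (2 + (4 - 14)))/(195 + (2 + (4 - 14))) = -68826 - (-597 + (2 - 10))/(195 + (2 - 10)) = -68826 - (-597 - 8)/(195 - 8) = -68826 - (-605)/187 = -68826 - 1*(-55/17) = -68826 + 55/17 = -1169987/17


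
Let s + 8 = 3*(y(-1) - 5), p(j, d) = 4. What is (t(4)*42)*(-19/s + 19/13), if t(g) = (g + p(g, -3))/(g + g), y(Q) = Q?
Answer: 1197/13 ≈ 92.077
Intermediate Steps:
s = -26 (s = -8 + 3*(-1 - 5) = -8 + 3*(-6) = -8 - 18 = -26)
t(g) = (4 + g)/(2*g) (t(g) = (g + 4)/(g + g) = (4 + g)/((2*g)) = (4 + g)*(1/(2*g)) = (4 + g)/(2*g))
(t(4)*42)*(-19/s + 19/13) = (((½)*(4 + 4)/4)*42)*(-19/(-26) + 19/13) = (((½)*(¼)*8)*42)*(-19*(-1/26) + 19*(1/13)) = (1*42)*(19/26 + 19/13) = 42*(57/26) = 1197/13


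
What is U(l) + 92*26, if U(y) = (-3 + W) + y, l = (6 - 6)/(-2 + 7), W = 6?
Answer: 2395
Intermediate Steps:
l = 0 (l = 0/5 = 0*(1/5) = 0)
U(y) = 3 + y (U(y) = (-3 + 6) + y = 3 + y)
U(l) + 92*26 = (3 + 0) + 92*26 = 3 + 2392 = 2395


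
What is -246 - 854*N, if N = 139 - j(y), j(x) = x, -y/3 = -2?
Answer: -113828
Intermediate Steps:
y = 6 (y = -3*(-2) = 6)
N = 133 (N = 139 - 1*6 = 139 - 6 = 133)
-246 - 854*N = -246 - 854*133 = -246 - 113582 = -113828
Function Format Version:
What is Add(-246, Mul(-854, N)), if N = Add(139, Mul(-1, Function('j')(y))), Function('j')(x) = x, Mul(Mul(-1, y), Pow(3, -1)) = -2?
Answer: -113828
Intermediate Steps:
y = 6 (y = Mul(-3, -2) = 6)
N = 133 (N = Add(139, Mul(-1, 6)) = Add(139, -6) = 133)
Add(-246, Mul(-854, N)) = Add(-246, Mul(-854, 133)) = Add(-246, -113582) = -113828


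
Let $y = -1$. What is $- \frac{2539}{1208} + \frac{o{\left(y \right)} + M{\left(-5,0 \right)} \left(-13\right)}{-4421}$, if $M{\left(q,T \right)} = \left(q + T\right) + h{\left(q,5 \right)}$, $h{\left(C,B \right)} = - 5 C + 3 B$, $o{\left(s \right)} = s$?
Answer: $- \frac{10674071}{5340568} \approx -1.9987$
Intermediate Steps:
$M{\left(q,T \right)} = 15 + T - 4 q$ ($M{\left(q,T \right)} = \left(q + T\right) - \left(-15 + 5 q\right) = \left(T + q\right) - \left(-15 + 5 q\right) = 15 + T - 4 q$)
$- \frac{2539}{1208} + \frac{o{\left(y \right)} + M{\left(-5,0 \right)} \left(-13\right)}{-4421} = - \frac{2539}{1208} + \frac{-1 + \left(15 + 0 - -20\right) \left(-13\right)}{-4421} = \left(-2539\right) \frac{1}{1208} + \left(-1 + \left(15 + 0 + 20\right) \left(-13\right)\right) \left(- \frac{1}{4421}\right) = - \frac{2539}{1208} + \left(-1 + 35 \left(-13\right)\right) \left(- \frac{1}{4421}\right) = - \frac{2539}{1208} + \left(-1 - 455\right) \left(- \frac{1}{4421}\right) = - \frac{2539}{1208} - - \frac{456}{4421} = - \frac{2539}{1208} + \frac{456}{4421} = - \frac{10674071}{5340568}$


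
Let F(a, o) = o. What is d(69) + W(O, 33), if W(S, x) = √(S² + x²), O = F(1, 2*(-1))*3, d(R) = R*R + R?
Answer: 4830 + 15*√5 ≈ 4863.5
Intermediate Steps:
d(R) = R + R² (d(R) = R² + R = R + R²)
O = -6 (O = (2*(-1))*3 = -2*3 = -6)
d(69) + W(O, 33) = 69*(1 + 69) + √((-6)² + 33²) = 69*70 + √(36 + 1089) = 4830 + √1125 = 4830 + 15*√5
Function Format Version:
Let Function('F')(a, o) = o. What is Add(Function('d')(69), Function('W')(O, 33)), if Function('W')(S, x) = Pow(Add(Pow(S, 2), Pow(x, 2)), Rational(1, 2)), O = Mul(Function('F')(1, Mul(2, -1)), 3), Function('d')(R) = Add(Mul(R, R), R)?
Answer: Add(4830, Mul(15, Pow(5, Rational(1, 2)))) ≈ 4863.5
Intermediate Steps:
Function('d')(R) = Add(R, Pow(R, 2)) (Function('d')(R) = Add(Pow(R, 2), R) = Add(R, Pow(R, 2)))
O = -6 (O = Mul(Mul(2, -1), 3) = Mul(-2, 3) = -6)
Add(Function('d')(69), Function('W')(O, 33)) = Add(Mul(69, Add(1, 69)), Pow(Add(Pow(-6, 2), Pow(33, 2)), Rational(1, 2))) = Add(Mul(69, 70), Pow(Add(36, 1089), Rational(1, 2))) = Add(4830, Pow(1125, Rational(1, 2))) = Add(4830, Mul(15, Pow(5, Rational(1, 2))))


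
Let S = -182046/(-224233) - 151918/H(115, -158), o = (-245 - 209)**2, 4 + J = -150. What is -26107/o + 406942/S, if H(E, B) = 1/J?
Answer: -59074827480246939/540643775916005876 ≈ -0.10927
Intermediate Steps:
J = -154 (J = -4 - 150 = -154)
H(E, B) = -1/154 (H(E, B) = 1/(-154) = -1/154)
o = 206116 (o = (-454)**2 = 206116)
S = 5246014631722/224233 (S = -182046/(-224233) - 151918/(-1/154) = -182046*(-1/224233) - 151918*(-154) = 182046/224233 + 23395372 = 5246014631722/224233 ≈ 2.3395e+7)
-26107/o + 406942/S = -26107/206116 + 406942/(5246014631722/224233) = -26107*1/206116 + 406942*(224233/5246014631722) = -26107/206116 + 45624912743/2623007315861 = -59074827480246939/540643775916005876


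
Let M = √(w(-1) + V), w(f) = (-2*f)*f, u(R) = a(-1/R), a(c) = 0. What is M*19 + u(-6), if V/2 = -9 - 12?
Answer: 38*I*√11 ≈ 126.03*I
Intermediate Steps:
u(R) = 0
w(f) = -2*f²
V = -42 (V = 2*(-9 - 12) = 2*(-21) = -42)
M = 2*I*√11 (M = √(-2*(-1)² - 42) = √(-2*1 - 42) = √(-2 - 42) = √(-44) = 2*I*√11 ≈ 6.6332*I)
M*19 + u(-6) = (2*I*√11)*19 + 0 = 38*I*√11 + 0 = 38*I*√11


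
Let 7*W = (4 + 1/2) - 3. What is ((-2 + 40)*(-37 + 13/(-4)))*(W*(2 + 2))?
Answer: -1311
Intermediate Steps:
W = 3/14 (W = ((4 + 1/2) - 3)/7 = (9/2 - 3)/7 = (1/7)*(3/2) = 3/14 ≈ 0.21429)
((-2 + 40)*(-37 + 13/(-4)))*(W*(2 + 2)) = ((-2 + 40)*(-37 + 13/(-4)))*(3*(2 + 2)/14) = (38*(-37 + 13*(-1/4)))*((3/14)*4) = (38*(-37 - 13/4))*(6/7) = (38*(-161/4))*(6/7) = -3059/2*6/7 = -1311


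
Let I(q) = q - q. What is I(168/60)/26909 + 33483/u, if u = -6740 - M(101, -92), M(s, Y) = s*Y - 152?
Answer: 33483/2704 ≈ 12.383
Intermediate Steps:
M(s, Y) = -152 + Y*s (M(s, Y) = Y*s - 152 = -152 + Y*s)
u = 2704 (u = -6740 - (-152 - 92*101) = -6740 - (-152 - 9292) = -6740 - 1*(-9444) = -6740 + 9444 = 2704)
I(q) = 0
I(168/60)/26909 + 33483/u = 0/26909 + 33483/2704 = 0*(1/26909) + 33483*(1/2704) = 0 + 33483/2704 = 33483/2704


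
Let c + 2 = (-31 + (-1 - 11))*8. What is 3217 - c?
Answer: 3563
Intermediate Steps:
c = -346 (c = -2 + (-31 + (-1 - 11))*8 = -2 + (-31 - 12)*8 = -2 - 43*8 = -2 - 344 = -346)
3217 - c = 3217 - 1*(-346) = 3217 + 346 = 3563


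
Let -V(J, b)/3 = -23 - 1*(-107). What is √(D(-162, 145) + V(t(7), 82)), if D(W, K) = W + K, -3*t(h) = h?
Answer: I*√269 ≈ 16.401*I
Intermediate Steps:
t(h) = -h/3
V(J, b) = -252 (V(J, b) = -3*(-23 - 1*(-107)) = -3*(-23 + 107) = -3*84 = -252)
D(W, K) = K + W
√(D(-162, 145) + V(t(7), 82)) = √((145 - 162) - 252) = √(-17 - 252) = √(-269) = I*√269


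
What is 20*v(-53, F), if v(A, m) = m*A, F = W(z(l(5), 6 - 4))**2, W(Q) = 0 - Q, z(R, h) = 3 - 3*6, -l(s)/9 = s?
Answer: -238500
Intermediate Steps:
l(s) = -9*s
z(R, h) = -15 (z(R, h) = 3 - 18 = -15)
W(Q) = -Q
F = 225 (F = (-1*(-15))**2 = 15**2 = 225)
v(A, m) = A*m
20*v(-53, F) = 20*(-53*225) = 20*(-11925) = -238500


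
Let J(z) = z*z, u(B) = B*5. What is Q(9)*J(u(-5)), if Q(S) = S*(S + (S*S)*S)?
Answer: 4151250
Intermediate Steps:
Q(S) = S*(S + S³) (Q(S) = S*(S + S²*S) = S*(S + S³))
u(B) = 5*B
J(z) = z²
Q(9)*J(u(-5)) = (9² + 9⁴)*(5*(-5))² = (81 + 6561)*(-25)² = 6642*625 = 4151250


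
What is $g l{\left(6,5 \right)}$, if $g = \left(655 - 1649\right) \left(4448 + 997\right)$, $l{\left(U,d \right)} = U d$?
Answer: $-162369900$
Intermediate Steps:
$g = -5412330$ ($g = \left(-994\right) 5445 = -5412330$)
$g l{\left(6,5 \right)} = - 5412330 \cdot 6 \cdot 5 = \left(-5412330\right) 30 = -162369900$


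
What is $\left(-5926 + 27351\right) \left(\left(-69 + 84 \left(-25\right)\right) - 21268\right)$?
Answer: $-502137725$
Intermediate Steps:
$\left(-5926 + 27351\right) \left(\left(-69 + 84 \left(-25\right)\right) - 21268\right) = 21425 \left(\left(-69 - 2100\right) - 21268\right) = 21425 \left(-2169 - 21268\right) = 21425 \left(-23437\right) = -502137725$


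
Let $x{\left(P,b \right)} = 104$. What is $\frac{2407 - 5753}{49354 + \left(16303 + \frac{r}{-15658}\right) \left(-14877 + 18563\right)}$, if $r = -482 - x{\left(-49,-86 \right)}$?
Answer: $- \frac{13097917}{235427228873} \approx -5.5635 \cdot 10^{-5}$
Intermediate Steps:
$r = -586$ ($r = -482 - 104 = -586$)
$\frac{2407 - 5753}{49354 + \left(16303 + \frac{r}{-15658}\right) \left(-14877 + 18563\right)} = \frac{2407 - 5753}{49354 + \left(16303 - \frac{586}{-15658}\right) \left(-14877 + 18563\right)} = - \frac{3346}{49354 + \left(16303 - - \frac{293}{7829}\right) 3686} = - \frac{3346}{49354 + \left(16303 + \frac{293}{7829}\right) 3686} = - \frac{3346}{49354 + \frac{127636480}{7829} \cdot 3686} = - \frac{3346}{49354 + \frac{470468065280}{7829}} = - \frac{3346}{\frac{470854457746}{7829}} = \left(-3346\right) \frac{7829}{470854457746} = - \frac{13097917}{235427228873}$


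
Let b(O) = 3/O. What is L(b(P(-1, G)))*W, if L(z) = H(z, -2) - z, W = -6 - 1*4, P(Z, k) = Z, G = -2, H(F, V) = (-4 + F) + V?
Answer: 60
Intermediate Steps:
H(F, V) = -4 + F + V
W = -10 (W = -6 - 4 = -10)
L(z) = -6 (L(z) = (-4 + z - 2) - z = (-6 + z) - z = -6)
L(b(P(-1, G)))*W = -6*(-10) = 60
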